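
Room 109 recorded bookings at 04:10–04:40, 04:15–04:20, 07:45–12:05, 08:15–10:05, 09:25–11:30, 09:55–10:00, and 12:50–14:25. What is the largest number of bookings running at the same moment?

4

Walk the sorted start/end points keeping a running depth.
The depth first hits 4 at 09:55.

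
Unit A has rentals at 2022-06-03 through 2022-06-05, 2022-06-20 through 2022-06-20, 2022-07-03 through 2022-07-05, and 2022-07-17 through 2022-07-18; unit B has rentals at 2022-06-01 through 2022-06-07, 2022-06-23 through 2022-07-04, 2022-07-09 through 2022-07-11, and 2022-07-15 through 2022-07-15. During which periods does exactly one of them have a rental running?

2022-06-01 through 2022-06-02, 2022-06-06 through 2022-06-07, 2022-06-20 through 2022-06-20, 2022-06-23 through 2022-07-02, 2022-07-05 through 2022-07-05, 2022-07-09 through 2022-07-11, 2022-07-15 through 2022-07-15, 2022-07-17 through 2022-07-18

Only in the first: 2022-06-20 through 2022-06-20, 2022-07-05 through 2022-07-05, 2022-07-17 through 2022-07-18.
Only in the second: 2022-06-01 through 2022-06-02, 2022-06-06 through 2022-06-07, 2022-06-23 through 2022-07-02, 2022-07-09 through 2022-07-11, 2022-07-15 through 2022-07-15.
Together these are the periods covered by exactly one.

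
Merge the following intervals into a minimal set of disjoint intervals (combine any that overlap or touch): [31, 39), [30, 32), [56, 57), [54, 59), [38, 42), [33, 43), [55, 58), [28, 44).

Sort by start: [28, 44), [30, 32), [31, 39), [33, 43), [38, 42), [54, 59), [55, 58), [56, 57).
[30, 32) overlaps/touches [28, 44) → extend to [28, 44).
[31, 39) overlaps/touches [28, 44) → extend to [28, 44).
[33, 43) overlaps/touches [28, 44) → extend to [28, 44).
[38, 42) overlaps/touches [28, 44) → extend to [28, 44).
[54, 59) is disjoint → start new block.
[55, 58) overlaps/touches [54, 59) → extend to [54, 59).
[56, 57) overlaps/touches [54, 59) → extend to [54, 59).

[28, 44) ∪ [54, 59)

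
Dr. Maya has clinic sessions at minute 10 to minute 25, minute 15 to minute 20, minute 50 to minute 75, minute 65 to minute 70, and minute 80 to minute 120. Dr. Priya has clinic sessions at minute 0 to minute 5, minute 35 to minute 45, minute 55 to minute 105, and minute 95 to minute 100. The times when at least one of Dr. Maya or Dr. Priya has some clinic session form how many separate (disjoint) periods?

Merge the first list: minute 10 to minute 25, minute 50 to minute 75, minute 80 to minute 120.
Merge the second list: minute 0 to minute 5, minute 35 to minute 45, minute 55 to minute 105.
A ∪ B = minute 0 to minute 5, minute 10 to minute 25, minute 35 to minute 45, minute 50 to minute 120.
That is 4 disjoint pieces.

4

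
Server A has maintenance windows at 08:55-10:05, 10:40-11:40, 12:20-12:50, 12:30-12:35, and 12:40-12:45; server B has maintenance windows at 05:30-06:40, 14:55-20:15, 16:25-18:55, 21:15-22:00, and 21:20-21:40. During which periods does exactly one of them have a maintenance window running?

05:30–06:40, 08:55–10:05, 10:40–11:40, 12:20–12:50, 14:55–20:15, 21:15–22:00

A, merged: 08:55–10:05, 10:40–11:40, 12:20–12:50.
B, merged: 05:30–06:40, 14:55–20:15, 21:15–22:00.
Only in the first: 08:55–10:05, 10:40–11:40, 12:20–12:50.
Only in the second: 05:30–06:40, 14:55–20:15, 21:15–22:00.
Together these are the periods covered by exactly one.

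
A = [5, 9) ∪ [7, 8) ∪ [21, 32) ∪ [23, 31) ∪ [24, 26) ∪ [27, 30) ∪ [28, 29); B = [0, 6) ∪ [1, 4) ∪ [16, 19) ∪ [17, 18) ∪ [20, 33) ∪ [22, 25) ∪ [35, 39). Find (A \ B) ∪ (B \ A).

[0, 5) ∪ [6, 9) ∪ [16, 19) ∪ [20, 21) ∪ [32, 33) ∪ [35, 39)

Merge the first list: [5, 9), [21, 32).
Merge the second list: [0, 6), [16, 19), [20, 33), [35, 39).
A but not B: [6, 9).
B but not A: [0, 5), [16, 19), [20, 21), [32, 33), [35, 39).
Combining gives A △ B.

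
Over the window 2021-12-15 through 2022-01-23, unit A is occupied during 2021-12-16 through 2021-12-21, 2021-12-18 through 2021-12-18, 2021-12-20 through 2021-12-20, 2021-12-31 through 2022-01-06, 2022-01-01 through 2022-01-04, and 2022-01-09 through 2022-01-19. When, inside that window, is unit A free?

2021-12-15 through 2021-12-15, 2021-12-22 through 2021-12-30, 2022-01-07 through 2022-01-08, 2022-01-20 through 2022-01-23

After merging, the occupied span is 2021-12-16 through 2021-12-21, 2021-12-31 through 2022-01-06, 2022-01-09 through 2022-01-19.
Gaps within 2021-12-15 through 2022-01-23: 2021-12-15 through 2021-12-15, 2021-12-22 through 2021-12-30, 2022-01-07 through 2022-01-08, 2022-01-20 through 2022-01-23.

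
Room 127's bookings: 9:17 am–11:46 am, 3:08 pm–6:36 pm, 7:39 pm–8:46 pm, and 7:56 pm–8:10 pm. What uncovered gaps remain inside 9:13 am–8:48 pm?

Covered (merged): 9:17 am–11:46 am, 3:08 pm–6:36 pm, 7:39 pm–8:46 pm.
Gaps within 9:13 am–8:48 pm: 9:13 am–9:17 am, 11:46 am–3:08 pm, 6:36 pm–7:39 pm, 8:46 pm–8:48 pm.

9:13 am–9:17 am, 11:46 am–3:08 pm, 6:36 pm–7:39 pm, 8:46 pm–8:48 pm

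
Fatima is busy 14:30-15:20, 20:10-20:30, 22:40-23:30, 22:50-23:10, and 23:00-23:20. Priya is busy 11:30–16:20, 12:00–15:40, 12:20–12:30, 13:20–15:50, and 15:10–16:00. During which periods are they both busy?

14:30-15:20

Merge the first list: 14:30-15:20, 20:10-20:30, 22:40-23:30.
Merge the second list: 11:30-16:20.
14:30-15:20 overlaps B on 14:30-15:20.
20:10-20:30 falls entirely outside B.
22:40-23:30 falls entirely outside B.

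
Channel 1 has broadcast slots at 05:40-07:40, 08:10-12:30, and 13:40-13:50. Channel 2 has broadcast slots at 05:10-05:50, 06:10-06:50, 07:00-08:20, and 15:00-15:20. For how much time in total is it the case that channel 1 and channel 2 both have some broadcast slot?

1 h 40 min

A ∩ B = 05:40-05:50, 06:10-06:50, 07:00-07:40, 08:10-08:20.
Total: 10 min + 40 min + 40 min + 10 min = 1 h 40 min.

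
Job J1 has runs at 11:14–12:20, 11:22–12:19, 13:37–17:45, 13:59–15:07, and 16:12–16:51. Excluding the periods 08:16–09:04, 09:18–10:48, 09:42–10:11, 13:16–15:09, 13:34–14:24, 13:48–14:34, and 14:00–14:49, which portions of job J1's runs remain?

11:14–12:20, 15:09–17:45

First set merges to 11:14–12:20, 13:37–17:45.
Second set merges to 08:16–09:04, 09:18–10:48, 13:16–15:09.
11:14–12:20: no B overlap → unchanged.
13:37–17:45 minus B → 15:09–17:45.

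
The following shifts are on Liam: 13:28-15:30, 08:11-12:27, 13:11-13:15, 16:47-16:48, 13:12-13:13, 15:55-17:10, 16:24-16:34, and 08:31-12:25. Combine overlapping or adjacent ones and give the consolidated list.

Sort by start: 08:11-12:27, 08:31-12:25, 13:11-13:15, 13:12-13:13, 13:28-15:30, 15:55-17:10, 16:24-16:34, 16:47-16:48.
08:31-12:25 overlaps/touches 08:11-12:27 → extend to 08:11-12:27.
13:11-13:15 is disjoint → start new block.
13:12-13:13 overlaps/touches 13:11-13:15 → extend to 13:11-13:15.
13:28-15:30 is disjoint → start new block.
15:55-17:10 is disjoint → start new block.
16:24-16:34 overlaps/touches 15:55-17:10 → extend to 15:55-17:10.
16:47-16:48 overlaps/touches 15:55-17:10 → extend to 15:55-17:10.

08:11-12:27, 13:11-13:15, 13:28-15:30, 15:55-17:10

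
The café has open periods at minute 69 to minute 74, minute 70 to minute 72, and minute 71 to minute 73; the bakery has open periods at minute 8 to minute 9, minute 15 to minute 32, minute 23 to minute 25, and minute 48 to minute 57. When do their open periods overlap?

A, merged: minute 69 to minute 74.
B, merged: minute 8 to minute 9, minute 15 to minute 32, minute 48 to minute 57.
minute 69 to minute 74: no overlap with the second set.
No overlap.

none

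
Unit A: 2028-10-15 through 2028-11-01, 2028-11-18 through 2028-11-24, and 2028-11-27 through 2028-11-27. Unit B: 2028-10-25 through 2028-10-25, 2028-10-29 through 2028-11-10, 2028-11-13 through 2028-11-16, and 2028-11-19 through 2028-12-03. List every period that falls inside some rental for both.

2028-10-15 through 2028-11-01 overlaps B on 2028-10-25 through 2028-10-25, 2028-10-29 through 2028-11-01.
2028-11-18 through 2028-11-24 overlaps B on 2028-11-19 through 2028-11-24.
2028-11-27 through 2028-11-27 overlaps B on 2028-11-27 through 2028-11-27.

2028-10-25 through 2028-10-25, 2028-10-29 through 2028-11-01, 2028-11-19 through 2028-11-24, 2028-11-27 through 2028-11-27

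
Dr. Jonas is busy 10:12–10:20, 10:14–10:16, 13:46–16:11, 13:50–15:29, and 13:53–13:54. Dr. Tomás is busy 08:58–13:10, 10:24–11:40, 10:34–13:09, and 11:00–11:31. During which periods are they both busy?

10:12-10:20

Merge the first list: 10:12-10:20, 13:46-16:11.
Merge the second list: 08:58-13:10.
10:12-10:20 meets the second set on 10:12-10:20.
13:46-16:11: no overlap with the second set.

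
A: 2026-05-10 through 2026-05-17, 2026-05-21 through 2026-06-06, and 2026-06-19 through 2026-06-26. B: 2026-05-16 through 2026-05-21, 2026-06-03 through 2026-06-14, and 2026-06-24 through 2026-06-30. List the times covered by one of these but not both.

Only in the first: 2026-05-10 through 2026-05-15, 2026-05-22 through 2026-06-02, 2026-06-19 through 2026-06-23.
Only in the second: 2026-05-18 through 2026-05-20, 2026-06-07 through 2026-06-14, 2026-06-27 through 2026-06-30.
Together these are the periods covered by exactly one.

2026-05-10 through 2026-05-15, 2026-05-18 through 2026-05-20, 2026-05-22 through 2026-06-02, 2026-06-07 through 2026-06-14, 2026-06-19 through 2026-06-23, 2026-06-27 through 2026-06-30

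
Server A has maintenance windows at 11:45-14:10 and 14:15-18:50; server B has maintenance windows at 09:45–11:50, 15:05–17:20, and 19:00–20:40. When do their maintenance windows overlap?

11:45–14:10 ∩ B → 11:45–11:50.
14:15–18:50 ∩ B → 15:05–17:20.

11:45–11:50, 15:05–17:20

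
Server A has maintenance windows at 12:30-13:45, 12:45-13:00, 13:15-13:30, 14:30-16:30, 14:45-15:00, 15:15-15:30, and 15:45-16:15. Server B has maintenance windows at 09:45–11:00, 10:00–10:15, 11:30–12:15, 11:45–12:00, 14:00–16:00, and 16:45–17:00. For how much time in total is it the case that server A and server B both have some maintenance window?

Merge the first list: 12:30–13:45, 14:30–16:30.
Merge the second list: 09:45–11:00, 11:30–12:15, 14:00–16:00, 16:45–17:00.
A ∩ B = 14:30–16:00.
Total: 1 h 30 min.

1 h 30 min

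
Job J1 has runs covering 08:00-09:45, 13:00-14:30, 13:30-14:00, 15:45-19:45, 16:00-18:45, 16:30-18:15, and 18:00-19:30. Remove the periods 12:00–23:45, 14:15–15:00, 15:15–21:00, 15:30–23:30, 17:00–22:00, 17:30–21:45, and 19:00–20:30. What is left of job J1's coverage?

08:00–09:45

First set merges to 08:00–09:45, 13:00–14:30, 15:45–19:45.
Second set merges to 12:00–23:45.
08:00–09:45 is untouched.
13:00–14:30 lies entirely inside B → drops out.
15:45–19:45 lies entirely inside B → drops out.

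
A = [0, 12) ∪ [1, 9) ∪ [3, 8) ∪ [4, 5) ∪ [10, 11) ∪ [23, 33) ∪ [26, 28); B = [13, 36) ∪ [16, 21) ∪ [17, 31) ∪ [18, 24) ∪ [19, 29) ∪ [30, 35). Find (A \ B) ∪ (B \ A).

[0, 12) ∪ [13, 23) ∪ [33, 36)

First set merges to [0, 12), [23, 33).
Second set merges to [13, 36).
A \ B = [0, 12).
B \ A = [13, 23), [33, 36).
Union of the two gives the symmetric difference.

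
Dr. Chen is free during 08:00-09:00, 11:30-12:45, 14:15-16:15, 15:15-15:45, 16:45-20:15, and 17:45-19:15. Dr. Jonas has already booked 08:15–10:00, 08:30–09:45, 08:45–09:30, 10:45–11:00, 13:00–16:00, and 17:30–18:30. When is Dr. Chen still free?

08:00–08:15, 11:30–12:45, 16:00–16:15, 16:45–17:30, 18:30–20:15

Merge the first list: 08:00–09:00, 11:30–12:45, 14:15–16:15, 16:45–20:15.
Merge the second list: 08:15–10:00, 10:45–11:00, 13:00–16:00, 17:30–18:30.
08:00–09:00 with B removed leaves 08:00–08:15.
11:30–12:45 is untouched.
14:15–16:15 with B removed leaves 16:00–16:15.
16:45–20:15 with B removed leaves 16:45–17:30, 18:30–20:15.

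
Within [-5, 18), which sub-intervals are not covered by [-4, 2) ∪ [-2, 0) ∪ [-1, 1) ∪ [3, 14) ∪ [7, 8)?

[-5, -4) ∪ [2, 3) ∪ [14, 18)

Covered (merged): [-4, 2), [3, 14).
Complement within [-5, 18): [-5, -4), [2, 3), [14, 18).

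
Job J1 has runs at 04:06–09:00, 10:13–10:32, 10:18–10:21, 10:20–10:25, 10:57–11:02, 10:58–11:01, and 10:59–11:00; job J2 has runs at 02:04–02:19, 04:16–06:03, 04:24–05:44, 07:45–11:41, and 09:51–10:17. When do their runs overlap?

04:16–06:03, 07:45–09:00, 10:13–10:32, 10:57–11:02

A, merged: 04:06–09:00, 10:13–10:32, 10:57–11:02.
B, merged: 02:04–02:19, 04:16–06:03, 07:45–11:41.
04:06–09:00 meets the second set on 04:16–06:03, 07:45–09:00.
10:13–10:32 meets the second set on 10:13–10:32.
10:57–11:02 meets the second set on 10:57–11:02.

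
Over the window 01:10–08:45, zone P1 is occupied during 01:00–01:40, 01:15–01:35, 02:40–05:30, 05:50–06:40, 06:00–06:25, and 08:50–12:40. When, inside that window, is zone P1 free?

01:40–02:40, 05:30–05:50, 06:40–08:45

After merging, the occupied span is 01:00–01:40, 02:40–05:30, 05:50–06:40, 08:50–12:40.
Complement within 01:10–08:45: 01:40–02:40, 05:30–05:50, 06:40–08:45.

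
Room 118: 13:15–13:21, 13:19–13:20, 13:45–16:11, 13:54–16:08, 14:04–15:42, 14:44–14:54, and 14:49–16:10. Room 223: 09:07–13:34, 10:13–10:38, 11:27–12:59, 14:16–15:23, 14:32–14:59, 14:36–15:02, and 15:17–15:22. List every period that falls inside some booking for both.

13:15-13:21, 14:16-15:23

A, merged: 13:15-13:21, 13:45-16:11.
B, merged: 09:07-13:34, 14:16-15:23.
13:15-13:21 overlaps B on 13:15-13:21.
13:45-16:11 overlaps B on 14:16-15:23.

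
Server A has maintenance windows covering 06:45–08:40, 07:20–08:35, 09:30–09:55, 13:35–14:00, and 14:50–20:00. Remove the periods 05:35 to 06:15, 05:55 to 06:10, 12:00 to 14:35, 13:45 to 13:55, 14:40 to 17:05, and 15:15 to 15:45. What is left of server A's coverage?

06:45-08:40, 09:30-09:55, 17:05-20:00

A, merged: 06:45-08:40, 09:30-09:55, 13:35-14:00, 14:50-20:00.
B, merged: 05:35-06:15, 12:00-14:35, 14:40-17:05.
06:45-08:40: no B overlap → unchanged.
09:30-09:55: no B overlap → unchanged.
13:35-14:00: fully covered by B → removed.
14:50-20:00 minus B → 17:05-20:00.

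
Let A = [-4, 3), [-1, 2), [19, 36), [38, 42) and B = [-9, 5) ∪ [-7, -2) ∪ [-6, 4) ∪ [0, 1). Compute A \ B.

[19, 36) ∪ [38, 42)

Merge the first list: [-4, 3), [19, 36), [38, 42).
Merge the second list: [-9, 5).
[-4, 3): entirely removed.
[19, 36): nothing removed.
[38, 42): nothing removed.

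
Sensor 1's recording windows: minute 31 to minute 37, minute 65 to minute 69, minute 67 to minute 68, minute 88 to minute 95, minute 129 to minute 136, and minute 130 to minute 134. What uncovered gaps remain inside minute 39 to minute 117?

Covered (merged): minute 31 to minute 37, minute 65 to minute 69, minute 88 to minute 95, minute 129 to minute 136.
Complement within minute 39 to minute 117: minute 39 to minute 65, minute 69 to minute 88, minute 95 to minute 117.

minute 39 to minute 65, minute 69 to minute 88, minute 95 to minute 117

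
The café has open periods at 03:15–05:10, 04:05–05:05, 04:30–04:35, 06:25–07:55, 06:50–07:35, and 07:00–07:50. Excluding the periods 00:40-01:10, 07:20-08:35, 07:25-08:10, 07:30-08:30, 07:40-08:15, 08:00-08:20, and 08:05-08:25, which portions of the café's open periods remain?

03:15–05:10, 06:25–07:20

A, merged: 03:15–05:10, 06:25–07:55.
B, merged: 00:40–01:10, 07:20–08:35.
03:15–05:10: nothing removed.
06:25–07:55 \ B = 06:25–07:20.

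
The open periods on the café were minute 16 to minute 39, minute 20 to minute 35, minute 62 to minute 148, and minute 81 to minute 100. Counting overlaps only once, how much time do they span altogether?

Merged: minute 16 to minute 39, minute 62 to minute 148.
Lengths: 23 minutes + 86 minutes = 109 minutes.

109 minutes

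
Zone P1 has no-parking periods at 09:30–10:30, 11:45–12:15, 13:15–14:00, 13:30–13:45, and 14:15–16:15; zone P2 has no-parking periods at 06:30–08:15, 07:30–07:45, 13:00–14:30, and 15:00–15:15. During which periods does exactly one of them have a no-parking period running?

Merge the first list: 09:30-10:30, 11:45-12:15, 13:15-14:00, 14:15-16:15.
Merge the second list: 06:30-08:15, 13:00-14:30, 15:00-15:15.
Only in the first: 09:30-10:30, 11:45-12:15, 14:30-15:00, 15:15-16:15.
Only in the second: 06:30-08:15, 13:00-13:15, 14:00-14:15.
Together these are the periods covered by exactly one.

06:30-08:15, 09:30-10:30, 11:45-12:15, 13:00-13:15, 14:00-14:15, 14:30-15:00, 15:15-16:15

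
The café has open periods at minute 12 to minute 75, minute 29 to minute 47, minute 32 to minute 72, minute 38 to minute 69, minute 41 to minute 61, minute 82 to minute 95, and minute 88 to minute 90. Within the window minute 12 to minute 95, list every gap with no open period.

minute 75 to minute 82

The merged coverage is minute 12 to minute 75, minute 82 to minute 95.
Gaps within minute 12 to minute 95: minute 75 to minute 82.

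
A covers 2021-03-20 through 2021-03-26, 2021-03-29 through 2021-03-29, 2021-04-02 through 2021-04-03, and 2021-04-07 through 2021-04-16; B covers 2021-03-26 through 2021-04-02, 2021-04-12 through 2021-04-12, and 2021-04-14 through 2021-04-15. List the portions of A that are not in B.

2021-03-20 through 2021-03-25, 2021-04-03 through 2021-04-03, 2021-04-07 through 2021-04-11, 2021-04-13 through 2021-04-13, 2021-04-16 through 2021-04-16

2021-03-20 through 2021-03-26 \ B = 2021-03-20 through 2021-03-25.
2021-03-29 through 2021-03-29: entirely removed.
2021-04-02 through 2021-04-03 \ B = 2021-04-03 through 2021-04-03.
2021-04-07 through 2021-04-16 \ B = 2021-04-07 through 2021-04-11, 2021-04-13 through 2021-04-13, 2021-04-16 through 2021-04-16.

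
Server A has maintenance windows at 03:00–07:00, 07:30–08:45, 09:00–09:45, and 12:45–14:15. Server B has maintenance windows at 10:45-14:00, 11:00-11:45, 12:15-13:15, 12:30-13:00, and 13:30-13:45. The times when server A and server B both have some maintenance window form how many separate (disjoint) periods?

B, merged: 10:45–14:00.
A ∩ B = 12:45–14:00.
That is 1 disjoint piece.

1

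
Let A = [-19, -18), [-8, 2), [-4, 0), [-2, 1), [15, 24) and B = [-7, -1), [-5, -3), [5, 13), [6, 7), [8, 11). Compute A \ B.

[-19, -18) ∪ [-8, -7) ∪ [-1, 2) ∪ [15, 24)

Merge the first list: [-19, -18), [-8, 2), [15, 24).
Merge the second list: [-7, -1), [5, 13).
[-19, -18) is untouched.
[-8, 2) with B removed leaves [-8, -7), [-1, 2).
[15, 24) is untouched.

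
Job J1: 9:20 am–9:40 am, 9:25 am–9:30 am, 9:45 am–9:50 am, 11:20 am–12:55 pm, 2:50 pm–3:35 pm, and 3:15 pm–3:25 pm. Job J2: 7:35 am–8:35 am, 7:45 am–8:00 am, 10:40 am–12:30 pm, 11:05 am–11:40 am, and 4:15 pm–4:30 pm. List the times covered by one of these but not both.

First set merges to 9:20 am-9:40 am, 9:45 am-9:50 am, 11:20 am-12:55 pm, 2:50 pm-3:35 pm.
Second set merges to 7:35 am-8:35 am, 10:40 am-12:30 pm, 4:15 pm-4:30 pm.
Only in the first: 9:20 am-9:40 am, 9:45 am-9:50 am, 12:30 pm-12:55 pm, 2:50 pm-3:35 pm.
Only in the second: 7:35 am-8:35 am, 10:40 am-11:20 am, 4:15 pm-4:30 pm.
Together these are the periods covered by exactly one.

7:35 am-8:35 am, 9:20 am-9:40 am, 9:45 am-9:50 am, 10:40 am-11:20 am, 12:30 pm-12:55 pm, 2:50 pm-3:35 pm, 4:15 pm-4:30 pm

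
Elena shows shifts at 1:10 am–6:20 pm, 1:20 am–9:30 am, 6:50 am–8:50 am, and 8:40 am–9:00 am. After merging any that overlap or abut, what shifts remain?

1:10 am-6:20 pm

1:20 am-9:30 am overlaps/touches 1:10 am-6:20 pm → extend to 1:10 am-6:20 pm.
6:50 am-8:50 am overlaps/touches 1:10 am-6:20 pm → extend to 1:10 am-6:20 pm.
8:40 am-9:00 am overlaps/touches 1:10 am-6:20 pm → extend to 1:10 am-6:20 pm.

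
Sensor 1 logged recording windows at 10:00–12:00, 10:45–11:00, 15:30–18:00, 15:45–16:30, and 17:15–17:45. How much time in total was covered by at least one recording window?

Merged: 10:00-12:00, 15:30-18:00.
Lengths: 2 h + 2 h 30 min = 4 h 30 min.

4 h 30 min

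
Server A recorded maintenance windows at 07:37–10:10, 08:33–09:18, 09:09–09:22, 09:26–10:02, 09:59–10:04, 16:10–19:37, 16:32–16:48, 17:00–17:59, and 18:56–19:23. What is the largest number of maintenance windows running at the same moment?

Walk the sorted start/end points keeping a running depth.
The depth first hits 3 at 09:09.

3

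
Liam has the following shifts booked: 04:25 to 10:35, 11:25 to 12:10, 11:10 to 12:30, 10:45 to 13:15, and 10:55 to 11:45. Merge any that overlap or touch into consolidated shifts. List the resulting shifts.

Sort by start: 04:25–10:35, 10:45–13:15, 10:55–11:45, 11:10–12:30, 11:25–12:10.
10:45–13:15 is disjoint → start new block.
10:55–11:45 overlaps/touches 10:45–13:15 → extend to 10:45–13:15.
11:10–12:30 overlaps/touches 10:45–13:15 → extend to 10:45–13:15.
11:25–12:10 overlaps/touches 10:45–13:15 → extend to 10:45–13:15.

04:25–10:35, 10:45–13:15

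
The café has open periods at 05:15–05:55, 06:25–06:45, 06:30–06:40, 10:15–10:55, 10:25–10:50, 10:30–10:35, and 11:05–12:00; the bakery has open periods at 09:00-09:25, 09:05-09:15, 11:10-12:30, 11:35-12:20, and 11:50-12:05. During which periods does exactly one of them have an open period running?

05:15–05:55, 06:25–06:45, 09:00–09:25, 10:15–10:55, 11:05–11:10, 12:00–12:30

A, merged: 05:15–05:55, 06:25–06:45, 10:15–10:55, 11:05–12:00.
B, merged: 09:00–09:25, 11:10–12:30.
Only in the first: 05:15–05:55, 06:25–06:45, 10:15–10:55, 11:05–11:10.
Only in the second: 09:00–09:25, 12:00–12:30.
Together these are the periods covered by exactly one.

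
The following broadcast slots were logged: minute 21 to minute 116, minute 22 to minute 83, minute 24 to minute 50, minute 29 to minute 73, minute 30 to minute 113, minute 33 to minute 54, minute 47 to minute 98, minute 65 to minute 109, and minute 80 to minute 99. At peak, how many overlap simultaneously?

At minute 47, 7 of the intervals are simultaneously active.
No point has more.

7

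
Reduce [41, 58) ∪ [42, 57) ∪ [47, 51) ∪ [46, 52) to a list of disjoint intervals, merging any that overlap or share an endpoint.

Sort by start: [41, 58), [42, 57), [46, 52), [47, 51).
[42, 57) overlaps/touches [41, 58) → extend to [41, 58).
[46, 52) overlaps/touches [41, 58) → extend to [41, 58).
[47, 51) overlaps/touches [41, 58) → extend to [41, 58).

[41, 58)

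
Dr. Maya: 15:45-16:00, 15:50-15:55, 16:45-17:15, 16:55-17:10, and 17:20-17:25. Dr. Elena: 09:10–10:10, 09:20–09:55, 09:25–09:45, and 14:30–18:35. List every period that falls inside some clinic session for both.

15:45–16:00, 16:45–17:15, 17:20–17:25

First set merges to 15:45–16:00, 16:45–17:15, 17:20–17:25.
Second set merges to 09:10–10:10, 14:30–18:35.
15:45–16:00 meets the second set on 15:45–16:00.
16:45–17:15 meets the second set on 16:45–17:15.
17:20–17:25 meets the second set on 17:20–17:25.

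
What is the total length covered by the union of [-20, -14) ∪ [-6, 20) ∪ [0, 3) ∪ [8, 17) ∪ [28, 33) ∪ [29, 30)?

Merged: [-20, -14), [-6, 20), [28, 33).
Lengths: 6 + 26 + 5 = 37.

37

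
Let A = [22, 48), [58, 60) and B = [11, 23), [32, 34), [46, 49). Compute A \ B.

[22, 48) with B removed leaves [23, 32), [34, 46).
[58, 60) is untouched.

[23, 32) ∪ [34, 46) ∪ [58, 60)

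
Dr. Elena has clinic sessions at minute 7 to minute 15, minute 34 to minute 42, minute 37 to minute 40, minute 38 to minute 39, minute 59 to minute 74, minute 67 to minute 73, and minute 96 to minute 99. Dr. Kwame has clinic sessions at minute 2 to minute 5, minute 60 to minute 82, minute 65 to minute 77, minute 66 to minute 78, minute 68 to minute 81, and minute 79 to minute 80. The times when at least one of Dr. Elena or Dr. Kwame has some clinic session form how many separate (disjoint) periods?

First set merges to minute 7 to minute 15, minute 34 to minute 42, minute 59 to minute 74, minute 96 to minute 99.
Second set merges to minute 2 to minute 5, minute 60 to minute 82.
A ∪ B = minute 2 to minute 5, minute 7 to minute 15, minute 34 to minute 42, minute 59 to minute 82, minute 96 to minute 99.
That is 5 disjoint pieces.

5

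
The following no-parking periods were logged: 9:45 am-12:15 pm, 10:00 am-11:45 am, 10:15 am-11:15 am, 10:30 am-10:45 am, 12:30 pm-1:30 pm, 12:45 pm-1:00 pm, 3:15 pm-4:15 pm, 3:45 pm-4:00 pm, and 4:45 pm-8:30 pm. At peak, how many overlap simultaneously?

Sweep endpoints in order; track running count of active intervals.
Peak of 4 reached at 10:30 am.

4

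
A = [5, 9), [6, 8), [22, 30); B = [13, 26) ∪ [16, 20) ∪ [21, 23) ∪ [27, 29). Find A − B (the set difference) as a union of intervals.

[5, 9) ∪ [26, 27) ∪ [29, 30)

A, merged: [5, 9), [22, 30).
B, merged: [13, 26), [27, 29).
[5, 9): no B overlap → unchanged.
[22, 30) minus B → [26, 27), [29, 30).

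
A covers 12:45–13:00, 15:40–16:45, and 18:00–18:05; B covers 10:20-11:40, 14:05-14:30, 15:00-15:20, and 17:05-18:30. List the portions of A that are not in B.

12:45–13:00: nothing removed.
15:40–16:45: nothing removed.
18:00–18:05: entirely removed.

12:45–13:00, 15:40–16:45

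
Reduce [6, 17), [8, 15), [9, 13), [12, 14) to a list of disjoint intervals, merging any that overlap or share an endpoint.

[6, 17)

[8, 15) overlaps/touches [6, 17) → extend to [6, 17).
[9, 13) overlaps/touches [6, 17) → extend to [6, 17).
[12, 14) overlaps/touches [6, 17) → extend to [6, 17).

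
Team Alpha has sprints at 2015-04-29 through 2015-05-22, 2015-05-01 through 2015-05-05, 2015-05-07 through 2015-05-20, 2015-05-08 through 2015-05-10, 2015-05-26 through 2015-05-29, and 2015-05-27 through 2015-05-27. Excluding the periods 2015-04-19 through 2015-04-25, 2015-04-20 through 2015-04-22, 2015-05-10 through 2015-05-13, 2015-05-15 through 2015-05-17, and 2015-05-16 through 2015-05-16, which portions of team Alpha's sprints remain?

First set merges to 2015-04-29 through 2015-05-22, 2015-05-26 through 2015-05-29.
Second set merges to 2015-04-19 through 2015-04-25, 2015-05-10 through 2015-05-13, 2015-05-15 through 2015-05-17.
2015-04-29 through 2015-05-22 with B removed leaves 2015-04-29 through 2015-05-09, 2015-05-14 through 2015-05-14, 2015-05-18 through 2015-05-22.
2015-05-26 through 2015-05-29 is untouched.

2015-04-29 through 2015-05-09, 2015-05-14 through 2015-05-14, 2015-05-18 through 2015-05-22, 2015-05-26 through 2015-05-29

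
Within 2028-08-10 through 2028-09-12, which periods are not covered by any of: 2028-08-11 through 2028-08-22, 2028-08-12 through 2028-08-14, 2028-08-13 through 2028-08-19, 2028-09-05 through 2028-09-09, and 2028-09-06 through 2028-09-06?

The merged coverage is 2028-08-11 through 2028-08-22, 2028-09-05 through 2028-09-09.
Complement within 2028-08-10 through 2028-09-12: 2028-08-10 through 2028-08-10, 2028-08-23 through 2028-09-04, 2028-09-10 through 2028-09-12.

2028-08-10 through 2028-08-10, 2028-08-23 through 2028-09-04, 2028-09-10 through 2028-09-12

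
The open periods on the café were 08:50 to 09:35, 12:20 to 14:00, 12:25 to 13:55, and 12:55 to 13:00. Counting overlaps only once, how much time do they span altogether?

Merged: 08:50-09:35, 12:20-14:00.
Lengths: 45 min + 1 h 40 min = 2 h 25 min.

2 h 25 min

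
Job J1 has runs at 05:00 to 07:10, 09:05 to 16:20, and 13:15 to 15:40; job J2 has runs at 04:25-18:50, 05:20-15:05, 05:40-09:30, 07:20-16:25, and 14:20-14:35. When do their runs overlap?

A, merged: 05:00–07:10, 09:05–16:20.
B, merged: 04:25–18:50.
05:00–07:10 meets the second set on 05:00–07:10.
09:05–16:20 meets the second set on 09:05–16:20.

05:00–07:10, 09:05–16:20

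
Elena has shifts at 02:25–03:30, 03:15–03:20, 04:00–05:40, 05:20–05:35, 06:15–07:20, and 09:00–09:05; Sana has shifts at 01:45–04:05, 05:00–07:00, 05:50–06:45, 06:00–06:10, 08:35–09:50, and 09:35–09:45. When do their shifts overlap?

A, merged: 02:25–03:30, 04:00–05:40, 06:15–07:20, 09:00–09:05.
B, merged: 01:45–04:05, 05:00–07:00, 08:35–09:50.
02:25–03:30 meets the second set on 02:25–03:30.
04:00–05:40 meets the second set on 04:00–04:05, 05:00–05:40.
06:15–07:20 meets the second set on 06:15–07:00.
09:00–09:05 meets the second set on 09:00–09:05.

02:25–03:30, 04:00–04:05, 05:00–05:40, 06:15–07:00, 09:00–09:05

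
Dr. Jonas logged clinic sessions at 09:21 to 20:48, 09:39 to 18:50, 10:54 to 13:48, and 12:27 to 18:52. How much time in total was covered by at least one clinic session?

Merged: 09:21–20:48.
Length: 11 h 27 min.

11 h 27 min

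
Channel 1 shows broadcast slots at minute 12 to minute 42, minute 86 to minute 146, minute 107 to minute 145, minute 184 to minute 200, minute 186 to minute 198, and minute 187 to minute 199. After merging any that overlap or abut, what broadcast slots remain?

minute 12 to minute 42, minute 86 to minute 146, minute 184 to minute 200

minute 86 to minute 146 is disjoint → start new block.
minute 107 to minute 145 overlaps/touches minute 86 to minute 146 → extend to minute 86 to minute 146.
minute 184 to minute 200 is disjoint → start new block.
minute 186 to minute 198 overlaps/touches minute 184 to minute 200 → extend to minute 184 to minute 200.
minute 187 to minute 199 overlaps/touches minute 184 to minute 200 → extend to minute 184 to minute 200.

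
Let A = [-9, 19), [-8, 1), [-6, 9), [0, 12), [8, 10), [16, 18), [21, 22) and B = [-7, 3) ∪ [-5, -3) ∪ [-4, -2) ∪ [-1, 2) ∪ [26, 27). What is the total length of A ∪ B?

30

Merge the first list: [-9, 19), [21, 22).
Merge the second list: [-7, 3), [26, 27).
A ∪ B = [-9, 19), [21, 22), [26, 27).
Total: 28 + 1 + 1 = 30.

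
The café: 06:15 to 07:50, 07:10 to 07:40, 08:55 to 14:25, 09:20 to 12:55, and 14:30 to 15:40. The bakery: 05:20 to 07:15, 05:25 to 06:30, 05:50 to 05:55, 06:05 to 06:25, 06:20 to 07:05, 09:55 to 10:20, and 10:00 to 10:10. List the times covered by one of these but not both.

05:20–06:15, 07:15–07:50, 08:55–09:55, 10:20–14:25, 14:30–15:40

Merge the first list: 06:15–07:50, 08:55–14:25, 14:30–15:40.
Merge the second list: 05:20–07:15, 09:55–10:20.
Only in the first: 07:15–07:50, 08:55–09:55, 10:20–14:25, 14:30–15:40.
Only in the second: 05:20–06:15.
Together these are the periods covered by exactly one.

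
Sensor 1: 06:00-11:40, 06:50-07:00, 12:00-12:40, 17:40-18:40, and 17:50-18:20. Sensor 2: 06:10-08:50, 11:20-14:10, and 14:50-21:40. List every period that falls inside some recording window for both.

Merge the first list: 06:00–11:40, 12:00–12:40, 17:40–18:40.
06:00–11:40 ∩ B → 06:10–08:50, 11:20–11:40.
12:00–12:40 ∩ B → 12:00–12:40.
17:40–18:40 ∩ B → 17:40–18:40.

06:10–08:50, 11:20–11:40, 12:00–12:40, 17:40–18:40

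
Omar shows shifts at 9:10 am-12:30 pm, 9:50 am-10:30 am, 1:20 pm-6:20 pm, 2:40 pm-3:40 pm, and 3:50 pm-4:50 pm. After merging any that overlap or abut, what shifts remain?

9:10 am-12:30 pm, 1:20 pm-6:20 pm

9:50 am-10:30 am overlaps/touches 9:10 am-12:30 pm → extend to 9:10 am-12:30 pm.
1:20 pm-6:20 pm is disjoint → start new block.
2:40 pm-3:40 pm overlaps/touches 1:20 pm-6:20 pm → extend to 1:20 pm-6:20 pm.
3:50 pm-4:50 pm overlaps/touches 1:20 pm-6:20 pm → extend to 1:20 pm-6:20 pm.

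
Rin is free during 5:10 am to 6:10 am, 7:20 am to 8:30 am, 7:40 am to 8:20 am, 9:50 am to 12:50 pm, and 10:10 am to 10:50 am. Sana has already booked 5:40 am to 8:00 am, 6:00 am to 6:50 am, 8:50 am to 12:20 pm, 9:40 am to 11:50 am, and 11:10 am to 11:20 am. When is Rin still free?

5:10 am–5:40 am, 8:00 am–8:30 am, 12:20 pm–12:50 pm

A, merged: 5:10 am–6:10 am, 7:20 am–8:30 am, 9:50 am–12:50 pm.
B, merged: 5:40 am–8:00 am, 8:50 am–12:20 pm.
5:10 am–6:10 am \ B = 5:10 am–5:40 am.
7:20 am–8:30 am \ B = 8:00 am–8:30 am.
9:50 am–12:50 pm \ B = 12:20 pm–12:50 pm.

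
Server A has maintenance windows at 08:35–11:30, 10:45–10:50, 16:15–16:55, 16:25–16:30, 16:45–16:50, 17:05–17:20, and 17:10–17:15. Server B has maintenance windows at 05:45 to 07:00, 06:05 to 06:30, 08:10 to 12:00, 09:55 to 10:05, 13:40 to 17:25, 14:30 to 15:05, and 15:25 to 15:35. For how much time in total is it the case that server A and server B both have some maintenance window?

A, merged: 08:35–11:30, 16:15–16:55, 17:05–17:20.
B, merged: 05:45–07:00, 08:10–12:00, 13:40–17:25.
A ∩ B = 08:35–11:30, 16:15–16:55, 17:05–17:20.
Total: 2 h 55 min + 40 min + 15 min = 3 h 50 min.

3 h 50 min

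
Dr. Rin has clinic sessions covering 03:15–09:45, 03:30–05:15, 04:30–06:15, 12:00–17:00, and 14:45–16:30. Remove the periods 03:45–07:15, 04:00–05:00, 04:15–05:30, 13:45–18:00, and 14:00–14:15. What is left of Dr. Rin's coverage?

Merge the first list: 03:15–09:45, 12:00–17:00.
Merge the second list: 03:45–07:15, 13:45–18:00.
03:15–09:45 \ B = 03:15–03:45, 07:15–09:45.
12:00–17:00 \ B = 12:00–13:45.

03:15–03:45, 07:15–09:45, 12:00–13:45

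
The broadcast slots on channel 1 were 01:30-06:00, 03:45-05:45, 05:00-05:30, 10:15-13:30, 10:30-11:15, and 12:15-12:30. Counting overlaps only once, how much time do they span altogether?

Merged: 01:30–06:00, 10:15–13:30.
Lengths: 4 h 30 min + 3 h 15 min = 7 h 45 min.

7 h 45 min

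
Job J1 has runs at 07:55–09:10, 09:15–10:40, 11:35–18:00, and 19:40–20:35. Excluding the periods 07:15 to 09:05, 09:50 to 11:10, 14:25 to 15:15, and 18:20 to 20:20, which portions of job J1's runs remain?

09:05–09:10, 09:15–09:50, 11:35–14:25, 15:15–18:00, 20:20–20:35

07:55–09:10 minus B → 09:05–09:10.
09:15–10:40 minus B → 09:15–09:50.
11:35–18:00 minus B → 11:35–14:25, 15:15–18:00.
19:40–20:35 minus B → 20:20–20:35.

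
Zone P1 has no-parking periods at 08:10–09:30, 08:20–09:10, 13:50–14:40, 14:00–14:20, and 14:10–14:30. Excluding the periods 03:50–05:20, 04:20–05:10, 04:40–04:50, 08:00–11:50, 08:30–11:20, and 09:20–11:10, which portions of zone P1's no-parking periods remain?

First set merges to 08:10–09:30, 13:50–14:40.
Second set merges to 03:50–05:20, 08:00–11:50.
08:10–09:30 lies entirely inside B → drops out.
13:50–14:40 is untouched.

13:50–14:40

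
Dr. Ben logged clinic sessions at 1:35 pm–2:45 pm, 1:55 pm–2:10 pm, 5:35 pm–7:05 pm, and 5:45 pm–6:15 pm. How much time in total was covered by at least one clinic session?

2 h 40 min

Merged: 1:35 pm–2:45 pm, 5:35 pm–7:05 pm.
Lengths: 1 h 10 min + 1 h 30 min = 2 h 40 min.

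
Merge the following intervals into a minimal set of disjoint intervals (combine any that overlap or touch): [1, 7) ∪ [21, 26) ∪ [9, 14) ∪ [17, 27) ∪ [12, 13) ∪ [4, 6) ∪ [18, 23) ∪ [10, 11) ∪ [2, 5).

Sort by start: [1, 7), [2, 5), [4, 6), [9, 14), [10, 11), [12, 13), [17, 27), [18, 23), [21, 26).
[2, 5) overlaps/touches [1, 7) → extend to [1, 7).
[4, 6) overlaps/touches [1, 7) → extend to [1, 7).
[9, 14) is disjoint → start new block.
[10, 11) overlaps/touches [9, 14) → extend to [9, 14).
[12, 13) overlaps/touches [9, 14) → extend to [9, 14).
[17, 27) is disjoint → start new block.
[18, 23) overlaps/touches [17, 27) → extend to [17, 27).
[21, 26) overlaps/touches [17, 27) → extend to [17, 27).

[1, 7) ∪ [9, 14) ∪ [17, 27)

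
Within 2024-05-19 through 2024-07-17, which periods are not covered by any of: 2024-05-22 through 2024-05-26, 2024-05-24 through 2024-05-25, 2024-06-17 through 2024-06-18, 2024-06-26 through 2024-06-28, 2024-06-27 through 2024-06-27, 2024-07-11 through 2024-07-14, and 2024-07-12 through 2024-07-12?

2024-05-19 through 2024-05-21, 2024-05-27 through 2024-06-16, 2024-06-19 through 2024-06-25, 2024-06-29 through 2024-07-10, 2024-07-15 through 2024-07-17

The merged coverage is 2024-05-22 through 2024-05-26, 2024-06-17 through 2024-06-18, 2024-06-26 through 2024-06-28, 2024-07-11 through 2024-07-14.
Gaps within 2024-05-19 through 2024-07-17: 2024-05-19 through 2024-05-21, 2024-05-27 through 2024-06-16, 2024-06-19 through 2024-06-25, 2024-06-29 through 2024-07-10, 2024-07-15 through 2024-07-17.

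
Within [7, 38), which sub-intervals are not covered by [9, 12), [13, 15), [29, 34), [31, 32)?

After merging, the occupied span is [9, 12), [13, 15), [29, 34).
Uncovered inside [7, 38): [7, 9), [12, 13), [15, 29), [34, 38).

[7, 9) ∪ [12, 13) ∪ [15, 29) ∪ [34, 38)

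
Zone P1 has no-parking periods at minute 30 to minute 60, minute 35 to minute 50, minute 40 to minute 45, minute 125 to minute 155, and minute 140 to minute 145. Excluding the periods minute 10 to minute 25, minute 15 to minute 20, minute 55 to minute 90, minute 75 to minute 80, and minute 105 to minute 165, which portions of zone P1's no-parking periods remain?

A, merged: minute 30 to minute 60, minute 125 to minute 155.
B, merged: minute 10 to minute 25, minute 55 to minute 90, minute 105 to minute 165.
minute 30 to minute 60 with B removed leaves minute 30 to minute 55.
minute 125 to minute 155 lies entirely inside B → drops out.

minute 30 to minute 55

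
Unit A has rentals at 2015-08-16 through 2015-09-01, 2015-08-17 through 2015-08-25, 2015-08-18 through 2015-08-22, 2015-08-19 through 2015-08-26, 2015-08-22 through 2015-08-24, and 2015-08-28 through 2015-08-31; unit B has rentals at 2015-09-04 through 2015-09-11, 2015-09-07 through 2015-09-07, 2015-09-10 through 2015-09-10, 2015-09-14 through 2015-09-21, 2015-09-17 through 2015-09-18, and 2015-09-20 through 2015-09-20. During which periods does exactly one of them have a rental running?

A, merged: 2015-08-16 through 2015-09-01.
B, merged: 2015-09-04 through 2015-09-11, 2015-09-14 through 2015-09-21.
Only in the first: 2015-08-16 through 2015-09-01.
Only in the second: 2015-09-04 through 2015-09-11, 2015-09-14 through 2015-09-21.
Together these are the periods covered by exactly one.

2015-08-16 through 2015-09-01, 2015-09-04 through 2015-09-11, 2015-09-14 through 2015-09-21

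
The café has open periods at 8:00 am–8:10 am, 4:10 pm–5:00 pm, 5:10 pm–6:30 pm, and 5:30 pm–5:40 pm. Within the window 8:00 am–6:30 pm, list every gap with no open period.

After merging, the occupied span is 8:00 am–8:10 am, 4:10 pm–5:00 pm, 5:10 pm–6:30 pm.
Gaps within 8:00 am–6:30 pm: 8:10 am–4:10 pm, 5:00 pm–5:10 pm.

8:10 am–4:10 pm, 5:00 pm–5:10 pm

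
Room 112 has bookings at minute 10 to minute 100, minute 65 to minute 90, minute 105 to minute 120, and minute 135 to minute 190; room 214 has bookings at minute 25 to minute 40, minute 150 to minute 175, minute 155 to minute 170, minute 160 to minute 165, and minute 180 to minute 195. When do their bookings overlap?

minute 25 to minute 40, minute 150 to minute 175, minute 180 to minute 190

Merge the first list: minute 10 to minute 100, minute 105 to minute 120, minute 135 to minute 190.
Merge the second list: minute 25 to minute 40, minute 150 to minute 175, minute 180 to minute 195.
minute 10 to minute 100 meets the second set on minute 25 to minute 40.
minute 105 to minute 120: no overlap with the second set.
minute 135 to minute 190 meets the second set on minute 150 to minute 175, minute 180 to minute 190.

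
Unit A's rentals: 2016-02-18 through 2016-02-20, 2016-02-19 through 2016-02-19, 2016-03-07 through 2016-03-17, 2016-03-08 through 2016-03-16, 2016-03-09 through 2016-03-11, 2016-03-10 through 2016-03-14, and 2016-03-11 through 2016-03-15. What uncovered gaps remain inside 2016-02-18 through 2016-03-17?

2016-02-21 through 2016-03-06

The merged coverage is 2016-02-18 through 2016-02-20, 2016-03-07 through 2016-03-17.
Uncovered inside 2016-02-18 through 2016-03-17: 2016-02-21 through 2016-03-06.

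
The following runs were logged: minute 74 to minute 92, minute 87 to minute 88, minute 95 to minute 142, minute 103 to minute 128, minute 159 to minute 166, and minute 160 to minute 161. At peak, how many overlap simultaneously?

At minute 87, 2 of the intervals are simultaneously active.
No point has more.

2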